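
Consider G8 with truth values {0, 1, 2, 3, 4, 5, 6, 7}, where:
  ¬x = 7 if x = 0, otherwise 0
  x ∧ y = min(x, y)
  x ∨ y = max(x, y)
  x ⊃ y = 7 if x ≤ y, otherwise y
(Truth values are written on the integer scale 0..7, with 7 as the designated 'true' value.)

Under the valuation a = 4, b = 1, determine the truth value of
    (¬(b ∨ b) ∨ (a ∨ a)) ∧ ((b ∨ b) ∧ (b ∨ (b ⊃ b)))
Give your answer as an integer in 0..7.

1

b ∨ b = 1 ∨ 1 = 1
¬(b ∨ b) = ¬1 = 0
a ∨ a = 4 ∨ 4 = 4
¬(b ∨ b) ∨ (a ∨ a) = 0 ∨ 4 = 4
b ∨ b = 1 ∨ 1 = 1
b ⊃ b = 1 ⊃ 1 = 7
b ∨ (b ⊃ b) = 1 ∨ 7 = 7
(b ∨ b) ∧ (b ∨ (b ⊃ b)) = 1 ∧ 7 = 1
(¬(b ∨ b) ∨ (a ∨ a)) ∧ ((b ∨ b) ∧ (b ∨ (b ⊃ b))) = 4 ∧ 1 = 1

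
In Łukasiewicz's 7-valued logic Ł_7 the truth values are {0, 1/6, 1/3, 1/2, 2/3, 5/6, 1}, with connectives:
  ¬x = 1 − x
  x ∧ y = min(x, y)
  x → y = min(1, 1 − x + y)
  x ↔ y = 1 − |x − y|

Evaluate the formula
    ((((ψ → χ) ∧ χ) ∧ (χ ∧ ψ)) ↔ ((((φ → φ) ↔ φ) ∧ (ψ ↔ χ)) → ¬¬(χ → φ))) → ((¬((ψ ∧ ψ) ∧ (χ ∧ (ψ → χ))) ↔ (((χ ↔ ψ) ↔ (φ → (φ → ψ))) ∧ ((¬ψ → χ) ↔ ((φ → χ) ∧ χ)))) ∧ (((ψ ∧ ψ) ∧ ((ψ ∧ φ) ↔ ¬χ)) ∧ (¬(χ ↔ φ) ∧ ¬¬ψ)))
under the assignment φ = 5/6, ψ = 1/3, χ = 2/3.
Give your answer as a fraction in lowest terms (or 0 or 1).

ψ → χ = 1/3 → 2/3 = 1
(ψ → χ) ∧ χ = 1 ∧ 2/3 = 2/3
χ ∧ ψ = 2/3 ∧ 1/3 = 1/3
((ψ → χ) ∧ χ) ∧ (χ ∧ ψ) = 2/3 ∧ 1/3 = 1/3
φ → φ = 5/6 → 5/6 = 1
(φ → φ) ↔ φ = 1 ↔ 5/6 = 5/6
ψ ↔ χ = 1/3 ↔ 2/3 = 2/3
((φ → φ) ↔ φ) ∧ (ψ ↔ χ) = 5/6 ∧ 2/3 = 2/3
χ → φ = 2/3 → 5/6 = 1
¬(χ → φ) = ¬1 = 0
¬¬(χ → φ) = ¬0 = 1
(((φ → φ) ↔ φ) ∧ (ψ ↔ χ)) → ¬¬(χ → φ) = 2/3 → 1 = 1
(((ψ → χ) ∧ χ) ∧ (χ ∧ ψ)) ↔ ((((φ → φ) ↔ φ) ∧ (ψ ↔ χ)) → ¬¬(χ → φ)) = 1/3 ↔ 1 = 1/3
ψ ∧ ψ = 1/3 ∧ 1/3 = 1/3
ψ → χ = 1/3 → 2/3 = 1
χ ∧ (ψ → χ) = 2/3 ∧ 1 = 2/3
(ψ ∧ ψ) ∧ (χ ∧ (ψ → χ)) = 1/3 ∧ 2/3 = 1/3
¬((ψ ∧ ψ) ∧ (χ ∧ (ψ → χ))) = ¬1/3 = 2/3
χ ↔ ψ = 2/3 ↔ 1/3 = 2/3
φ → ψ = 5/6 → 1/3 = 1/2
φ → (φ → ψ) = 5/6 → 1/2 = 2/3
(χ ↔ ψ) ↔ (φ → (φ → ψ)) = 2/3 ↔ 2/3 = 1
¬ψ = ¬1/3 = 2/3
¬ψ → χ = 2/3 → 2/3 = 1
φ → χ = 5/6 → 2/3 = 5/6
(φ → χ) ∧ χ = 5/6 ∧ 2/3 = 2/3
(¬ψ → χ) ↔ ((φ → χ) ∧ χ) = 1 ↔ 2/3 = 2/3
((χ ↔ ψ) ↔ (φ → (φ → ψ))) ∧ ((¬ψ → χ) ↔ ((φ → χ) ∧ χ)) = 1 ∧ 2/3 = 2/3
¬((ψ ∧ ψ) ∧ (χ ∧ (ψ → χ))) ↔ (((χ ↔ ψ) ↔ (φ → (φ → ψ))) ∧ ((¬ψ → χ) ↔ ((φ → χ) ∧ χ))) = 2/3 ↔ 2/3 = 1
ψ ∧ ψ = 1/3 ∧ 1/3 = 1/3
ψ ∧ φ = 1/3 ∧ 5/6 = 1/3
¬χ = ¬2/3 = 1/3
(ψ ∧ φ) ↔ ¬χ = 1/3 ↔ 1/3 = 1
(ψ ∧ ψ) ∧ ((ψ ∧ φ) ↔ ¬χ) = 1/3 ∧ 1 = 1/3
χ ↔ φ = 2/3 ↔ 5/6 = 5/6
¬(χ ↔ φ) = ¬5/6 = 1/6
¬ψ = ¬1/3 = 2/3
¬¬ψ = ¬2/3 = 1/3
¬(χ ↔ φ) ∧ ¬¬ψ = 1/6 ∧ 1/3 = 1/6
((ψ ∧ ψ) ∧ ((ψ ∧ φ) ↔ ¬χ)) ∧ (¬(χ ↔ φ) ∧ ¬¬ψ) = 1/3 ∧ 1/6 = 1/6
(¬((ψ ∧ ψ) ∧ (χ ∧ (ψ → χ))) ↔ (((χ ↔ ψ) ↔ (φ → (φ → ψ))) ∧ ((¬ψ → χ) ↔ ((φ → χ) ∧ χ)))) ∧ (((ψ ∧ ψ) ∧ ((ψ ∧ φ) ↔ ¬χ)) ∧ (¬(χ ↔ φ) ∧ ¬¬ψ)) = 1 ∧ 1/6 = 1/6
((((ψ → χ) ∧ χ) ∧ (χ ∧ ψ)) ↔ ((((φ → φ) ↔ φ) ∧ (ψ ↔ χ)) → ¬¬(χ → φ))) → ((¬((ψ ∧ ψ) ∧ (χ ∧ (ψ → χ))) ↔ (((χ ↔ ψ) ↔ (φ → (φ → ψ))) ∧ ((¬ψ → χ) ↔ ((φ → χ) ∧ χ)))) ∧ (((ψ ∧ ψ) ∧ ((ψ ∧ φ) ↔ ¬χ)) ∧ (¬(χ ↔ φ) ∧ ¬¬ψ))) = 1/3 → 1/6 = 5/6

5/6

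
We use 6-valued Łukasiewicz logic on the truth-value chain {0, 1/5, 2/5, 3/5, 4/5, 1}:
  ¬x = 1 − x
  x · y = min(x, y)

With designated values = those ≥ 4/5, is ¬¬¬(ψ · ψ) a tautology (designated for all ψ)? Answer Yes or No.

Counterexample: take ψ = 2/5.
ψ · ψ = 2/5 · 2/5 = 2/5
¬(ψ · ψ) = ¬2/5 = 3/5
¬¬(ψ · ψ) = ¬3/5 = 2/5
¬¬¬(ψ · ψ) = ¬2/5 = 3/5
This gives 3/5, which is below 4/5.

No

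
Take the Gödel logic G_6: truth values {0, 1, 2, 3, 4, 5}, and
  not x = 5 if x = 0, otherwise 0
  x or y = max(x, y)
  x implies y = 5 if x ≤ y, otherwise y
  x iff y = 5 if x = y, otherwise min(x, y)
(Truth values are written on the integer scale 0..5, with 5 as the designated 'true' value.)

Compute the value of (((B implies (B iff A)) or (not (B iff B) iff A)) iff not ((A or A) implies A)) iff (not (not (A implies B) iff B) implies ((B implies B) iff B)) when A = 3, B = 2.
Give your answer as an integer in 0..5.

B iff A = 2 iff 3 = 2
B implies (B iff A) = 2 implies 2 = 5
B iff B = 2 iff 2 = 5
not (B iff B) = not 5 = 0
not (B iff B) iff A = 0 iff 3 = 0
(B implies (B iff A)) or (not (B iff B) iff A) = 5 or 0 = 5
A or A = 3 or 3 = 3
(A or A) implies A = 3 implies 3 = 5
not ((A or A) implies A) = not 5 = 0
((B implies (B iff A)) or (not (B iff B) iff A)) iff not ((A or A) implies A) = 5 iff 0 = 0
A implies B = 3 implies 2 = 2
not (A implies B) = not 2 = 0
not (A implies B) iff B = 0 iff 2 = 0
not (not (A implies B) iff B) = not 0 = 5
B implies B = 2 implies 2 = 5
(B implies B) iff B = 5 iff 2 = 2
not (not (A implies B) iff B) implies ((B implies B) iff B) = 5 implies 2 = 2
(((B implies (B iff A)) or (not (B iff B) iff A)) iff not ((A or A) implies A)) iff (not (not (A implies B) iff B) implies ((B implies B) iff B)) = 0 iff 2 = 0

0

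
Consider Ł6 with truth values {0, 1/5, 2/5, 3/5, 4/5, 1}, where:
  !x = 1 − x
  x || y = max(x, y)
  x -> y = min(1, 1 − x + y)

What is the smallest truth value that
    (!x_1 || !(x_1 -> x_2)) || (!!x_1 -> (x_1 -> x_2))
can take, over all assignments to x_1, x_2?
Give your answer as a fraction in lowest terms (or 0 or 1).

3/5

Take x_1 = 4/5, x_2 = 1/5:
!x_1 = !4/5 = 1/5
x_1 -> x_2 = 4/5 -> 1/5 = 2/5
!(x_1 -> x_2) = !2/5 = 3/5
!x_1 || !(x_1 -> x_2) = 1/5 || 3/5 = 3/5
!x_1 = !4/5 = 1/5
!!x_1 = !1/5 = 4/5
x_1 -> x_2 = 4/5 -> 1/5 = 2/5
!!x_1 -> (x_1 -> x_2) = 4/5 -> 2/5 = 3/5
(!x_1 || !(x_1 -> x_2)) || (!!x_1 -> (x_1 -> x_2)) = 3/5 || 3/5 = 3/5
No assignment yields a value below 3/5, so this is the minimum.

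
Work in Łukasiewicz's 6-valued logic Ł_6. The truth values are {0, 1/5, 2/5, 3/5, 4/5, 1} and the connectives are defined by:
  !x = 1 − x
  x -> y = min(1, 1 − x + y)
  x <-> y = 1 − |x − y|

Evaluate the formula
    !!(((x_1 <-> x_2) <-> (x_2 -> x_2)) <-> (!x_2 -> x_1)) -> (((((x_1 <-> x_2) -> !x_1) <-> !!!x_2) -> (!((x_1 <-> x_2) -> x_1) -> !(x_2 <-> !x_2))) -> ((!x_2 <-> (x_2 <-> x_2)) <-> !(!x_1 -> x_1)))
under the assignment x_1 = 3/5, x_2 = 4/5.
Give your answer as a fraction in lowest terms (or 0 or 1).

x_1 <-> x_2 = 3/5 <-> 4/5 = 4/5
x_2 -> x_2 = 4/5 -> 4/5 = 1
(x_1 <-> x_2) <-> (x_2 -> x_2) = 4/5 <-> 1 = 4/5
!x_2 = !4/5 = 1/5
!x_2 -> x_1 = 1/5 -> 3/5 = 1
((x_1 <-> x_2) <-> (x_2 -> x_2)) <-> (!x_2 -> x_1) = 4/5 <-> 1 = 4/5
!(((x_1 <-> x_2) <-> (x_2 -> x_2)) <-> (!x_2 -> x_1)) = !4/5 = 1/5
!!(((x_1 <-> x_2) <-> (x_2 -> x_2)) <-> (!x_2 -> x_1)) = !1/5 = 4/5
x_1 <-> x_2 = 3/5 <-> 4/5 = 4/5
!x_1 = !3/5 = 2/5
(x_1 <-> x_2) -> !x_1 = 4/5 -> 2/5 = 3/5
!x_2 = !4/5 = 1/5
!!x_2 = !1/5 = 4/5
!!!x_2 = !4/5 = 1/5
((x_1 <-> x_2) -> !x_1) <-> !!!x_2 = 3/5 <-> 1/5 = 3/5
x_1 <-> x_2 = 3/5 <-> 4/5 = 4/5
(x_1 <-> x_2) -> x_1 = 4/5 -> 3/5 = 4/5
!((x_1 <-> x_2) -> x_1) = !4/5 = 1/5
!x_2 = !4/5 = 1/5
x_2 <-> !x_2 = 4/5 <-> 1/5 = 2/5
!(x_2 <-> !x_2) = !2/5 = 3/5
!((x_1 <-> x_2) -> x_1) -> !(x_2 <-> !x_2) = 1/5 -> 3/5 = 1
(((x_1 <-> x_2) -> !x_1) <-> !!!x_2) -> (!((x_1 <-> x_2) -> x_1) -> !(x_2 <-> !x_2)) = 3/5 -> 1 = 1
!x_2 = !4/5 = 1/5
x_2 <-> x_2 = 4/5 <-> 4/5 = 1
!x_2 <-> (x_2 <-> x_2) = 1/5 <-> 1 = 1/5
!x_1 = !3/5 = 2/5
!x_1 -> x_1 = 2/5 -> 3/5 = 1
!(!x_1 -> x_1) = !1 = 0
(!x_2 <-> (x_2 <-> x_2)) <-> !(!x_1 -> x_1) = 1/5 <-> 0 = 4/5
((((x_1 <-> x_2) -> !x_1) <-> !!!x_2) -> (!((x_1 <-> x_2) -> x_1) -> !(x_2 <-> !x_2))) -> ((!x_2 <-> (x_2 <-> x_2)) <-> !(!x_1 -> x_1)) = 1 -> 4/5 = 4/5
!!(((x_1 <-> x_2) <-> (x_2 -> x_2)) <-> (!x_2 -> x_1)) -> (((((x_1 <-> x_2) -> !x_1) <-> !!!x_2) -> (!((x_1 <-> x_2) -> x_1) -> !(x_2 <-> !x_2))) -> ((!x_2 <-> (x_2 <-> x_2)) <-> !(!x_1 -> x_1))) = 4/5 -> 4/5 = 1

1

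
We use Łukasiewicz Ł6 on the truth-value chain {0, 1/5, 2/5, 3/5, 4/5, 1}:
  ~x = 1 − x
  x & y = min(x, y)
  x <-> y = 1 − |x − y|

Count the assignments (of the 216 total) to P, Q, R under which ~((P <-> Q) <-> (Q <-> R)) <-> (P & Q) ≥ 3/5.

value 1: 50 assignments (counts)
value 4/5: 75 assignments (counts)
value 3/5: 47 assignments (counts)
value 2/5: 29 assignments
value 1/5: 11 assignments
value 0: 4 assignments
So 172 of the 216 assignments meet the threshold.

172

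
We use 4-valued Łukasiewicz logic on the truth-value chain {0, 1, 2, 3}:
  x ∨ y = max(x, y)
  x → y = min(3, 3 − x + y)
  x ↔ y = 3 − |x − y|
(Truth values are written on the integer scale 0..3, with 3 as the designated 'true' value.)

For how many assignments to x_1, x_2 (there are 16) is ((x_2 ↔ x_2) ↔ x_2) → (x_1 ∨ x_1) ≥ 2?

x_1 = 0, x_2 = 0 ↦ 3  ≥
x_1 = 0, x_2 = 1 ↦ 2  ≥
x_1 = 0, x_2 = 2 ↦ 1  <
x_1 = 0, x_2 = 3 ↦ 0  <
x_1 = 1, x_2 = 0 ↦ 3  ≥
x_1 = 1, x_2 = 1 ↦ 3  ≥
x_1 = 1, x_2 = 2 ↦ 2  ≥
x_1 = 1, x_2 = 3 ↦ 1  <
x_1 = 2, x_2 = 0 ↦ 3  ≥
x_1 = 2, x_2 = 1 ↦ 3  ≥
x_1 = 2, x_2 = 2 ↦ 3  ≥
x_1 = 2, x_2 = 3 ↦ 2  ≥
x_1 = 3, x_2 = 0 ↦ 3  ≥
x_1 = 3, x_2 = 1 ↦ 3  ≥
x_1 = 3, x_2 = 2 ↦ 3  ≥
x_1 = 3, x_2 = 3 ↦ 3  ≥
So 13 of the 16 assignments meet the threshold.

13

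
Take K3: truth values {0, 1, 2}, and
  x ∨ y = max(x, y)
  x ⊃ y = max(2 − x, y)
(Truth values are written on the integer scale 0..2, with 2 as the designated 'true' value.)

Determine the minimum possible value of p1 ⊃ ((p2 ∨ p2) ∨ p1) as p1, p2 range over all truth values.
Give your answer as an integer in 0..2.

1

Take p1 = 1, p2 = 0:
p2 ∨ p2 = 0 ∨ 0 = 0
(p2 ∨ p2) ∨ p1 = 0 ∨ 1 = 1
p1 ⊃ ((p2 ∨ p2) ∨ p1) = 1 ⊃ 1 = 1
No assignment yields a value below 1, so this is the minimum.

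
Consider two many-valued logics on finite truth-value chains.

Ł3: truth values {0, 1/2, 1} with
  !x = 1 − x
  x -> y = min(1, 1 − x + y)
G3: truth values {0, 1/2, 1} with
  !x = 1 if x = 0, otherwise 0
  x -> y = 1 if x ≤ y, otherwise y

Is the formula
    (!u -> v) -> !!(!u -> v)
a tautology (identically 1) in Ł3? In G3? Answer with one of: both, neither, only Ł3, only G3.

both

In Ł3: every assignment gives 1 — tautology.
In G3: every assignment gives 1 — tautology.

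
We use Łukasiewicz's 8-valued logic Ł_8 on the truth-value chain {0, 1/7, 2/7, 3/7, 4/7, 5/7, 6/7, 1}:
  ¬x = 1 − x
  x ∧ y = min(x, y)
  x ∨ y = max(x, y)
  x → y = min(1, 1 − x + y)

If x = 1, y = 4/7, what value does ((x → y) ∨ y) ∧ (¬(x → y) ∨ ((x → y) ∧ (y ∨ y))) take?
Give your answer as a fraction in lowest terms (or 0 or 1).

4/7

x → y = 1 → 4/7 = 4/7
(x → y) ∨ y = 4/7 ∨ 4/7 = 4/7
x → y = 1 → 4/7 = 4/7
¬(x → y) = ¬4/7 = 3/7
x → y = 1 → 4/7 = 4/7
y ∨ y = 4/7 ∨ 4/7 = 4/7
(x → y) ∧ (y ∨ y) = 4/7 ∧ 4/7 = 4/7
¬(x → y) ∨ ((x → y) ∧ (y ∨ y)) = 3/7 ∨ 4/7 = 4/7
((x → y) ∨ y) ∧ (¬(x → y) ∨ ((x → y) ∧ (y ∨ y))) = 4/7 ∧ 4/7 = 4/7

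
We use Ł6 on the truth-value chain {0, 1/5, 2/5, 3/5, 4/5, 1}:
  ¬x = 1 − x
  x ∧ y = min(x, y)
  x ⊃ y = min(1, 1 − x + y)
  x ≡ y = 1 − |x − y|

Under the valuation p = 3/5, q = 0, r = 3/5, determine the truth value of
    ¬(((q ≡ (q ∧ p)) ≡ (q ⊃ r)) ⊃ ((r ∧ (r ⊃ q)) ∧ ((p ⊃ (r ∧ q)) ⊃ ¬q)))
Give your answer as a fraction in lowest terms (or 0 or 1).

q ∧ p = 0 ∧ 3/5 = 0
q ≡ (q ∧ p) = 0 ≡ 0 = 1
q ⊃ r = 0 ⊃ 3/5 = 1
(q ≡ (q ∧ p)) ≡ (q ⊃ r) = 1 ≡ 1 = 1
r ⊃ q = 3/5 ⊃ 0 = 2/5
r ∧ (r ⊃ q) = 3/5 ∧ 2/5 = 2/5
r ∧ q = 3/5 ∧ 0 = 0
p ⊃ (r ∧ q) = 3/5 ⊃ 0 = 2/5
¬q = ¬0 = 1
(p ⊃ (r ∧ q)) ⊃ ¬q = 2/5 ⊃ 1 = 1
(r ∧ (r ⊃ q)) ∧ ((p ⊃ (r ∧ q)) ⊃ ¬q) = 2/5 ∧ 1 = 2/5
((q ≡ (q ∧ p)) ≡ (q ⊃ r)) ⊃ ((r ∧ (r ⊃ q)) ∧ ((p ⊃ (r ∧ q)) ⊃ ¬q)) = 1 ⊃ 2/5 = 2/5
¬(((q ≡ (q ∧ p)) ≡ (q ⊃ r)) ⊃ ((r ∧ (r ⊃ q)) ∧ ((p ⊃ (r ∧ q)) ⊃ ¬q))) = ¬2/5 = 3/5

3/5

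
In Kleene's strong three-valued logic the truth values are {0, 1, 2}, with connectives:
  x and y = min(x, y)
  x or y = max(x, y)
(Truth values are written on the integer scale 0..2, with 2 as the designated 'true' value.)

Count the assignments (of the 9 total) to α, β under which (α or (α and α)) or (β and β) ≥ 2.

5

α = 0, β = 0 ↦ 0  <
α = 0, β = 1 ↦ 1  <
α = 0, β = 2 ↦ 2  ≥
α = 1, β = 0 ↦ 1  <
α = 1, β = 1 ↦ 1  <
α = 1, β = 2 ↦ 2  ≥
α = 2, β = 0 ↦ 2  ≥
α = 2, β = 1 ↦ 2  ≥
α = 2, β = 2 ↦ 2  ≥
So 5 of the 9 assignments meet the threshold.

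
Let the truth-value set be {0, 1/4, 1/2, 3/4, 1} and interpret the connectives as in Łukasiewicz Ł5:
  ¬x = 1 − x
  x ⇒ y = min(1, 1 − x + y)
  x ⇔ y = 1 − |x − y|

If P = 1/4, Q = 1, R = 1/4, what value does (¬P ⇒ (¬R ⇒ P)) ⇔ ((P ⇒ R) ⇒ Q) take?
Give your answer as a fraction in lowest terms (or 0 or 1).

3/4

¬P = ¬1/4 = 3/4
¬R = ¬1/4 = 3/4
¬R ⇒ P = 3/4 ⇒ 1/4 = 1/2
¬P ⇒ (¬R ⇒ P) = 3/4 ⇒ 1/2 = 3/4
P ⇒ R = 1/4 ⇒ 1/4 = 1
(P ⇒ R) ⇒ Q = 1 ⇒ 1 = 1
(¬P ⇒ (¬R ⇒ P)) ⇔ ((P ⇒ R) ⇒ Q) = 3/4 ⇔ 1 = 3/4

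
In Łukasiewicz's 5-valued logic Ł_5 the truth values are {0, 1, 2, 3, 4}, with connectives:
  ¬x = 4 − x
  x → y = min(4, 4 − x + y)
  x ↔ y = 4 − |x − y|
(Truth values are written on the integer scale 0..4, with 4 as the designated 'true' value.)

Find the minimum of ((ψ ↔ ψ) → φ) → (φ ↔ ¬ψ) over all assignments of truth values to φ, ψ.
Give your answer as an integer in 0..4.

0

Take φ = 4, ψ = 4:
ψ ↔ ψ = 4 ↔ 4 = 4
(ψ ↔ ψ) → φ = 4 → 4 = 4
¬ψ = ¬4 = 0
φ ↔ ¬ψ = 4 ↔ 0 = 0
((ψ ↔ ψ) → φ) → (φ ↔ ¬ψ) = 4 → 0 = 0
No assignment yields a value below 0, so this is the minimum.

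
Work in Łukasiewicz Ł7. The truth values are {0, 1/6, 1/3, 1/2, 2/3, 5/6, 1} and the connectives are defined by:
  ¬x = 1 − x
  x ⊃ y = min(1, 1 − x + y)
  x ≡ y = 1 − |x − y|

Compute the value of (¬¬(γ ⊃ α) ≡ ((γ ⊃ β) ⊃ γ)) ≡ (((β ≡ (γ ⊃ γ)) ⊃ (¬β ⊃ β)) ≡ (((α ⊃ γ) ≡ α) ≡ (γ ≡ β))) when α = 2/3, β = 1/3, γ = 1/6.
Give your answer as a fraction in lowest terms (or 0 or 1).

γ ⊃ α = 1/6 ⊃ 2/3 = 1
¬(γ ⊃ α) = ¬1 = 0
¬¬(γ ⊃ α) = ¬0 = 1
γ ⊃ β = 1/6 ⊃ 1/3 = 1
(γ ⊃ β) ⊃ γ = 1 ⊃ 1/6 = 1/6
¬¬(γ ⊃ α) ≡ ((γ ⊃ β) ⊃ γ) = 1 ≡ 1/6 = 1/6
γ ⊃ γ = 1/6 ⊃ 1/6 = 1
β ≡ (γ ⊃ γ) = 1/3 ≡ 1 = 1/3
¬β = ¬1/3 = 2/3
¬β ⊃ β = 2/3 ⊃ 1/3 = 2/3
(β ≡ (γ ⊃ γ)) ⊃ (¬β ⊃ β) = 1/3 ⊃ 2/3 = 1
α ⊃ γ = 2/3 ⊃ 1/6 = 1/2
(α ⊃ γ) ≡ α = 1/2 ≡ 2/3 = 5/6
γ ≡ β = 1/6 ≡ 1/3 = 5/6
((α ⊃ γ) ≡ α) ≡ (γ ≡ β) = 5/6 ≡ 5/6 = 1
((β ≡ (γ ⊃ γ)) ⊃ (¬β ⊃ β)) ≡ (((α ⊃ γ) ≡ α) ≡ (γ ≡ β)) = 1 ≡ 1 = 1
(¬¬(γ ⊃ α) ≡ ((γ ⊃ β) ⊃ γ)) ≡ (((β ≡ (γ ⊃ γ)) ⊃ (¬β ⊃ β)) ≡ (((α ⊃ γ) ≡ α) ≡ (γ ≡ β))) = 1/6 ≡ 1 = 1/6

1/6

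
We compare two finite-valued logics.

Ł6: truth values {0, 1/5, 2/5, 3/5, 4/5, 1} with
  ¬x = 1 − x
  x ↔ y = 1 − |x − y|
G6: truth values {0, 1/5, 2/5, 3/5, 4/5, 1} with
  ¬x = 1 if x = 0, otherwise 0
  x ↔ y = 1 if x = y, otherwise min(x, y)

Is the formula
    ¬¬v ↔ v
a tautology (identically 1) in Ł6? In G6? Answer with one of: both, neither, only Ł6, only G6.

only Ł6

In Ł6: every assignment gives 1 — tautology.
In G6: at v = 1/5 the value is 1/5 — not a tautology.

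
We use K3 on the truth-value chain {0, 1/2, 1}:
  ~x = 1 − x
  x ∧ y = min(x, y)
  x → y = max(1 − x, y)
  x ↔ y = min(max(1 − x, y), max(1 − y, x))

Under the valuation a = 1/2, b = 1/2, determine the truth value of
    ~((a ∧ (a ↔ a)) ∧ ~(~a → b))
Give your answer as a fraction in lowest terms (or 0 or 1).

a ↔ a = 1/2 ↔ 1/2 = 1/2
a ∧ (a ↔ a) = 1/2 ∧ 1/2 = 1/2
~a = ~1/2 = 1/2
~a → b = 1/2 → 1/2 = 1/2
~(~a → b) = ~1/2 = 1/2
(a ∧ (a ↔ a)) ∧ ~(~a → b) = 1/2 ∧ 1/2 = 1/2
~((a ∧ (a ↔ a)) ∧ ~(~a → b)) = ~1/2 = 1/2

1/2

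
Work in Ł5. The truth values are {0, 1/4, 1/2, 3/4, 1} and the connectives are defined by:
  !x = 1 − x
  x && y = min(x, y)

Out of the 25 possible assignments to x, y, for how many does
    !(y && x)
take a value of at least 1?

value 1: 9 assignments (counts)
value 3/4: 7 assignments
value 1/2: 5 assignments
value 1/4: 3 assignments
value 0: 1 assignment
So 9 of the 25 assignments meet the threshold.

9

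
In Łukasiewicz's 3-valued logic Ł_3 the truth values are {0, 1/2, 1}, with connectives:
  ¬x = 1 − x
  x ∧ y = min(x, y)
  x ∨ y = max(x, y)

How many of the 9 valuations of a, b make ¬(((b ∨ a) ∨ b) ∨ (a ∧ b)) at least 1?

1

a = 0, b = 0 ↦ 1  ≥
a = 0, b = 1/2 ↦ 1/2  <
a = 0, b = 1 ↦ 0  <
a = 1/2, b = 0 ↦ 1/2  <
a = 1/2, b = 1/2 ↦ 1/2  <
a = 1/2, b = 1 ↦ 0  <
a = 1, b = 0 ↦ 0  <
a = 1, b = 1/2 ↦ 0  <
a = 1, b = 1 ↦ 0  <
So 1 of the 9 assignments meets the threshold.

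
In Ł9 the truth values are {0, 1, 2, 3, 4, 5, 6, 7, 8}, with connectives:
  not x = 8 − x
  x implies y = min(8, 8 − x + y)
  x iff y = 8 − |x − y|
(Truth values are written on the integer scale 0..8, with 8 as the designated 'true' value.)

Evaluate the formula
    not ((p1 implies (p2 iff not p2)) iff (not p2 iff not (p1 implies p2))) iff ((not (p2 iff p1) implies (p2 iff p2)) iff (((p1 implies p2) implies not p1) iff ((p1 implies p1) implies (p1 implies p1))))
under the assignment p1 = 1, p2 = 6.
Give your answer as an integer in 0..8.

3

not p2 = not 6 = 2
p2 iff not p2 = 6 iff 2 = 4
p1 implies (p2 iff not p2) = 1 implies 4 = 8
not p2 = not 6 = 2
p1 implies p2 = 1 implies 6 = 8
not (p1 implies p2) = not 8 = 0
not p2 iff not (p1 implies p2) = 2 iff 0 = 6
(p1 implies (p2 iff not p2)) iff (not p2 iff not (p1 implies p2)) = 8 iff 6 = 6
not ((p1 implies (p2 iff not p2)) iff (not p2 iff not (p1 implies p2))) = not 6 = 2
p2 iff p1 = 6 iff 1 = 3
not (p2 iff p1) = not 3 = 5
p2 iff p2 = 6 iff 6 = 8
not (p2 iff p1) implies (p2 iff p2) = 5 implies 8 = 8
p1 implies p2 = 1 implies 6 = 8
not p1 = not 1 = 7
(p1 implies p2) implies not p1 = 8 implies 7 = 7
p1 implies p1 = 1 implies 1 = 8
p1 implies p1 = 1 implies 1 = 8
(p1 implies p1) implies (p1 implies p1) = 8 implies 8 = 8
((p1 implies p2) implies not p1) iff ((p1 implies p1) implies (p1 implies p1)) = 7 iff 8 = 7
(not (p2 iff p1) implies (p2 iff p2)) iff (((p1 implies p2) implies not p1) iff ((p1 implies p1) implies (p1 implies p1))) = 8 iff 7 = 7
not ((p1 implies (p2 iff not p2)) iff (not p2 iff not (p1 implies p2))) iff ((not (p2 iff p1) implies (p2 iff p2)) iff (((p1 implies p2) implies not p1) iff ((p1 implies p1) implies (p1 implies p1)))) = 2 iff 7 = 3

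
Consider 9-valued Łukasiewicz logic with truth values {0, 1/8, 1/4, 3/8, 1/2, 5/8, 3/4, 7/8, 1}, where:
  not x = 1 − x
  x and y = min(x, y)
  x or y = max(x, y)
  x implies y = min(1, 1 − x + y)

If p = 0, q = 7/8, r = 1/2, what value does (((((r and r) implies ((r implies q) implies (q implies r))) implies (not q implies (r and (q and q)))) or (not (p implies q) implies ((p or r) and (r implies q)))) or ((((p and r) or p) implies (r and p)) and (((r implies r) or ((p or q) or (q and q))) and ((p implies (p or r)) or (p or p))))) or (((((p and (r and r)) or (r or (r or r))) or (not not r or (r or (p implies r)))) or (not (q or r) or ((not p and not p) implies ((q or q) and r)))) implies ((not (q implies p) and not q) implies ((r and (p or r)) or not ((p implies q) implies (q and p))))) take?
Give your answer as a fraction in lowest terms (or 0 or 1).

r and r = 1/2 and 1/2 = 1/2
r implies q = 1/2 implies 7/8 = 1
q implies r = 7/8 implies 1/2 = 5/8
(r implies q) implies (q implies r) = 1 implies 5/8 = 5/8
(r and r) implies ((r implies q) implies (q implies r)) = 1/2 implies 5/8 = 1
not q = not 7/8 = 1/8
q and q = 7/8 and 7/8 = 7/8
r and (q and q) = 1/2 and 7/8 = 1/2
not q implies (r and (q and q)) = 1/8 implies 1/2 = 1
((r and r) implies ((r implies q) implies (q implies r))) implies (not q implies (r and (q and q))) = 1 implies 1 = 1
p implies q = 0 implies 7/8 = 1
not (p implies q) = not 1 = 0
p or r = 0 or 1/2 = 1/2
r implies q = 1/2 implies 7/8 = 1
(p or r) and (r implies q) = 1/2 and 1 = 1/2
not (p implies q) implies ((p or r) and (r implies q)) = 0 implies 1/2 = 1
(((r and r) implies ((r implies q) implies (q implies r))) implies (not q implies (r and (q and q)))) or (not (p implies q) implies ((p or r) and (r implies q))) = 1 or 1 = 1
p and r = 0 and 1/2 = 0
(p and r) or p = 0 or 0 = 0
r and p = 1/2 and 0 = 0
((p and r) or p) implies (r and p) = 0 implies 0 = 1
r implies r = 1/2 implies 1/2 = 1
p or q = 0 or 7/8 = 7/8
q and q = 7/8 and 7/8 = 7/8
(p or q) or (q and q) = 7/8 or 7/8 = 7/8
(r implies r) or ((p or q) or (q and q)) = 1 or 7/8 = 1
p or r = 0 or 1/2 = 1/2
p implies (p or r) = 0 implies 1/2 = 1
p or p = 0 or 0 = 0
(p implies (p or r)) or (p or p) = 1 or 0 = 1
((r implies r) or ((p or q) or (q and q))) and ((p implies (p or r)) or (p or p)) = 1 and 1 = 1
(((p and r) or p) implies (r and p)) and (((r implies r) or ((p or q) or (q and q))) and ((p implies (p or r)) or (p or p))) = 1 and 1 = 1
((((r and r) implies ((r implies q) implies (q implies r))) implies (not q implies (r and (q and q)))) or (not (p implies q) implies ((p or r) and (r implies q)))) or ((((p and r) or p) implies (r and p)) and (((r implies r) or ((p or q) or (q and q))) and ((p implies (p or r)) or (p or p)))) = 1 or 1 = 1
r and r = 1/2 and 1/2 = 1/2
p and (r and r) = 0 and 1/2 = 0
r or r = 1/2 or 1/2 = 1/2
r or (r or r) = 1/2 or 1/2 = 1/2
(p and (r and r)) or (r or (r or r)) = 0 or 1/2 = 1/2
not r = not 1/2 = 1/2
not not r = not 1/2 = 1/2
p implies r = 0 implies 1/2 = 1
r or (p implies r) = 1/2 or 1 = 1
not not r or (r or (p implies r)) = 1/2 or 1 = 1
((p and (r and r)) or (r or (r or r))) or (not not r or (r or (p implies r))) = 1/2 or 1 = 1
q or r = 7/8 or 1/2 = 7/8
not (q or r) = not 7/8 = 1/8
not p = not 0 = 1
not p = not 0 = 1
not p and not p = 1 and 1 = 1
q or q = 7/8 or 7/8 = 7/8
(q or q) and r = 7/8 and 1/2 = 1/2
(not p and not p) implies ((q or q) and r) = 1 implies 1/2 = 1/2
not (q or r) or ((not p and not p) implies ((q or q) and r)) = 1/8 or 1/2 = 1/2
(((p and (r and r)) or (r or (r or r))) or (not not r or (r or (p implies r)))) or (not (q or r) or ((not p and not p) implies ((q or q) and r))) = 1 or 1/2 = 1
q implies p = 7/8 implies 0 = 1/8
not (q implies p) = not 1/8 = 7/8
not q = not 7/8 = 1/8
not (q implies p) and not q = 7/8 and 1/8 = 1/8
p or r = 0 or 1/2 = 1/2
r and (p or r) = 1/2 and 1/2 = 1/2
p implies q = 0 implies 7/8 = 1
q and p = 7/8 and 0 = 0
(p implies q) implies (q and p) = 1 implies 0 = 0
not ((p implies q) implies (q and p)) = not 0 = 1
(r and (p or r)) or not ((p implies q) implies (q and p)) = 1/2 or 1 = 1
(not (q implies p) and not q) implies ((r and (p or r)) or not ((p implies q) implies (q and p))) = 1/8 implies 1 = 1
((((p and (r and r)) or (r or (r or r))) or (not not r or (r or (p implies r)))) or (not (q or r) or ((not p and not p) implies ((q or q) and r)))) implies ((not (q implies p) and not q) implies ((r and (p or r)) or not ((p implies q) implies (q and p)))) = 1 implies 1 = 1
(((((r and r) implies ((r implies q) implies (q implies r))) implies (not q implies (r and (q and q)))) or (not (p implies q) implies ((p or r) and (r implies q)))) or ((((p and r) or p) implies (r and p)) and (((r implies r) or ((p or q) or (q and q))) and ((p implies (p or r)) or (p or p))))) or (((((p and (r and r)) or (r or (r or r))) or (not not r or (r or (p implies r)))) or (not (q or r) or ((not p and not p) implies ((q or q) and r)))) implies ((not (q implies p) and not q) implies ((r and (p or r)) or not ((p implies q) implies (q and p))))) = 1 or 1 = 1

1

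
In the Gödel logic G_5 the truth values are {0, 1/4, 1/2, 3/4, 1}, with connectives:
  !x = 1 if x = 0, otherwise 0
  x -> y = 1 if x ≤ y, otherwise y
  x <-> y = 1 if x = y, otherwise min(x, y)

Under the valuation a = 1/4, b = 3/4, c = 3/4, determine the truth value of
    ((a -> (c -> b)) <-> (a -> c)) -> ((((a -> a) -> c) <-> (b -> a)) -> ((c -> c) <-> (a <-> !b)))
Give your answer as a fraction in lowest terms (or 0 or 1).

c -> b = 3/4 -> 3/4 = 1
a -> (c -> b) = 1/4 -> 1 = 1
a -> c = 1/4 -> 3/4 = 1
(a -> (c -> b)) <-> (a -> c) = 1 <-> 1 = 1
a -> a = 1/4 -> 1/4 = 1
(a -> a) -> c = 1 -> 3/4 = 3/4
b -> a = 3/4 -> 1/4 = 1/4
((a -> a) -> c) <-> (b -> a) = 3/4 <-> 1/4 = 1/4
c -> c = 3/4 -> 3/4 = 1
!b = !3/4 = 0
a <-> !b = 1/4 <-> 0 = 0
(c -> c) <-> (a <-> !b) = 1 <-> 0 = 0
(((a -> a) -> c) <-> (b -> a)) -> ((c -> c) <-> (a <-> !b)) = 1/4 -> 0 = 0
((a -> (c -> b)) <-> (a -> c)) -> ((((a -> a) -> c) <-> (b -> a)) -> ((c -> c) <-> (a <-> !b))) = 1 -> 0 = 0

0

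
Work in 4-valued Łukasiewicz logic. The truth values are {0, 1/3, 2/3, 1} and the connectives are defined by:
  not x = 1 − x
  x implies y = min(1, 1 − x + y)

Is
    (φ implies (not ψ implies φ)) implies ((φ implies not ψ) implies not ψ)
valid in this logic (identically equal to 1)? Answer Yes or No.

No

Counterexample: take φ = 0, ψ = 1/3.
not ψ = not 1/3 = 2/3
not ψ implies φ = 2/3 implies 0 = 1/3
φ implies (not ψ implies φ) = 0 implies 1/3 = 1
not ψ = not 1/3 = 2/3
φ implies not ψ = 0 implies 2/3 = 1
not ψ = not 1/3 = 2/3
(φ implies not ψ) implies not ψ = 1 implies 2/3 = 2/3
(φ implies (not ψ implies φ)) implies ((φ implies not ψ) implies not ψ) = 1 implies 2/3 = 2/3
This gives 2/3 ≠ 1.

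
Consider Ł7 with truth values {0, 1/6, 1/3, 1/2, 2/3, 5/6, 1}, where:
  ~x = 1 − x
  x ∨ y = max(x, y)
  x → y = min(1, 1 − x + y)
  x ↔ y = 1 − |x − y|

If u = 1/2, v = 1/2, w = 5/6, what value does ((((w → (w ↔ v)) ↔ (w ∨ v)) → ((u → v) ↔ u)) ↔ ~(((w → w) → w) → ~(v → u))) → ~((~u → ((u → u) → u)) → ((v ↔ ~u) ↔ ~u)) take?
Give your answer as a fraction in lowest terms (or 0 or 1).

5/6

w ↔ v = 5/6 ↔ 1/2 = 2/3
w → (w ↔ v) = 5/6 → 2/3 = 5/6
w ∨ v = 5/6 ∨ 1/2 = 5/6
(w → (w ↔ v)) ↔ (w ∨ v) = 5/6 ↔ 5/6 = 1
u → v = 1/2 → 1/2 = 1
(u → v) ↔ u = 1 ↔ 1/2 = 1/2
((w → (w ↔ v)) ↔ (w ∨ v)) → ((u → v) ↔ u) = 1 → 1/2 = 1/2
w → w = 5/6 → 5/6 = 1
(w → w) → w = 1 → 5/6 = 5/6
v → u = 1/2 → 1/2 = 1
~(v → u) = ~1 = 0
((w → w) → w) → ~(v → u) = 5/6 → 0 = 1/6
~(((w → w) → w) → ~(v → u)) = ~1/6 = 5/6
(((w → (w ↔ v)) ↔ (w ∨ v)) → ((u → v) ↔ u)) ↔ ~(((w → w) → w) → ~(v → u)) = 1/2 ↔ 5/6 = 2/3
~u = ~1/2 = 1/2
u → u = 1/2 → 1/2 = 1
(u → u) → u = 1 → 1/2 = 1/2
~u → ((u → u) → u) = 1/2 → 1/2 = 1
~u = ~1/2 = 1/2
v ↔ ~u = 1/2 ↔ 1/2 = 1
~u = ~1/2 = 1/2
(v ↔ ~u) ↔ ~u = 1 ↔ 1/2 = 1/2
(~u → ((u → u) → u)) → ((v ↔ ~u) ↔ ~u) = 1 → 1/2 = 1/2
~((~u → ((u → u) → u)) → ((v ↔ ~u) ↔ ~u)) = ~1/2 = 1/2
((((w → (w ↔ v)) ↔ (w ∨ v)) → ((u → v) ↔ u)) ↔ ~(((w → w) → w) → ~(v → u))) → ~((~u → ((u → u) → u)) → ((v ↔ ~u) ↔ ~u)) = 2/3 → 1/2 = 5/6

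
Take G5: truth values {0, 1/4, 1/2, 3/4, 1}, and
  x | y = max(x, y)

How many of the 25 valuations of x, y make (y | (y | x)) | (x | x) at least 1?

9

value 1: 9 assignments (counts)
value 3/4: 7 assignments
value 1/2: 5 assignments
value 1/4: 3 assignments
value 0: 1 assignment
So 9 of the 25 assignments meet the threshold.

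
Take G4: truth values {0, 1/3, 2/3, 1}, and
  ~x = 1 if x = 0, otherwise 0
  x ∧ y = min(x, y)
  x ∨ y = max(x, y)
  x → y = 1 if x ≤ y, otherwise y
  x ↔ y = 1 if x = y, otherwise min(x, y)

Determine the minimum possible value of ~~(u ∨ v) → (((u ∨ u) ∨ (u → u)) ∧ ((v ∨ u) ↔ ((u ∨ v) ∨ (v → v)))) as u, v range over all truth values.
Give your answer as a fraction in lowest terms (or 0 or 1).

Take u = 0, v = 1/3:
u ∨ v = 0 ∨ 1/3 = 1/3
~(u ∨ v) = ~1/3 = 0
~~(u ∨ v) = ~0 = 1
u ∨ u = 0 ∨ 0 = 0
u → u = 0 → 0 = 1
(u ∨ u) ∨ (u → u) = 0 ∨ 1 = 1
v ∨ u = 1/3 ∨ 0 = 1/3
u ∨ v = 0 ∨ 1/3 = 1/3
v → v = 1/3 → 1/3 = 1
(u ∨ v) ∨ (v → v) = 1/3 ∨ 1 = 1
(v ∨ u) ↔ ((u ∨ v) ∨ (v → v)) = 1/3 ↔ 1 = 1/3
((u ∨ u) ∨ (u → u)) ∧ ((v ∨ u) ↔ ((u ∨ v) ∨ (v → v))) = 1 ∧ 1/3 = 1/3
~~(u ∨ v) → (((u ∨ u) ∨ (u → u)) ∧ ((v ∨ u) ↔ ((u ∨ v) ∨ (v → v)))) = 1 → 1/3 = 1/3
No assignment yields a value below 1/3, so this is the minimum.

1/3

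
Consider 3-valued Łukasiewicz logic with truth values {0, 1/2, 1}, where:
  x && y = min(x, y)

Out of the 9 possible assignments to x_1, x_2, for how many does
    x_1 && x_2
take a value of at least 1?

x_1 = 0, x_2 = 0 ↦ 0  <
x_1 = 0, x_2 = 1/2 ↦ 0  <
x_1 = 0, x_2 = 1 ↦ 0  <
x_1 = 1/2, x_2 = 0 ↦ 0  <
x_1 = 1/2, x_2 = 1/2 ↦ 1/2  <
x_1 = 1/2, x_2 = 1 ↦ 1/2  <
x_1 = 1, x_2 = 0 ↦ 0  <
x_1 = 1, x_2 = 1/2 ↦ 1/2  <
x_1 = 1, x_2 = 1 ↦ 1  ≥
So 1 of the 9 assignments meets the threshold.

1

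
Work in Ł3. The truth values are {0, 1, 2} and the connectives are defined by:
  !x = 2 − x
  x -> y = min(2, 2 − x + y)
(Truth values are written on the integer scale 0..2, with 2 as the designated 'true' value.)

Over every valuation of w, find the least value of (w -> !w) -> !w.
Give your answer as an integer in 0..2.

Take w = 1:
!w = !1 = 1
w -> !w = 1 -> 1 = 2
!w = !1 = 1
(w -> !w) -> !w = 2 -> 1 = 1
No assignment yields a value below 1, so this is the minimum.

1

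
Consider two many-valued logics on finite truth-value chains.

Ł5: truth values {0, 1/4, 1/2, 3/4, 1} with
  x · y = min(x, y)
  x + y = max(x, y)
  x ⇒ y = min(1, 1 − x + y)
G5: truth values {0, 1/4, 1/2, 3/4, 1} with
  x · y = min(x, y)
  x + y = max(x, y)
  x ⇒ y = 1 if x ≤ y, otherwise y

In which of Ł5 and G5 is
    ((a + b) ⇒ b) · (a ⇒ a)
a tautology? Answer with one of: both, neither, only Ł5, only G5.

neither

In Ł5: at a = 1/4, b = 0 the value is 3/4 — not a tautology.
In G5: at a = 1/4, b = 0 the value is 0 — not a tautology.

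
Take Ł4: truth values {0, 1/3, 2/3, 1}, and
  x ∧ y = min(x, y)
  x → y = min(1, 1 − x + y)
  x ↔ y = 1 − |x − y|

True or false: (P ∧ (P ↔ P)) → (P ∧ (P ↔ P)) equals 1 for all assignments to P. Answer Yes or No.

P = 0 ↦ 1
P = 1/3 ↦ 1
P = 2/3 ↦ 1
P = 1 ↦ 1
Every assignment gives a value ≥ 1.

Yes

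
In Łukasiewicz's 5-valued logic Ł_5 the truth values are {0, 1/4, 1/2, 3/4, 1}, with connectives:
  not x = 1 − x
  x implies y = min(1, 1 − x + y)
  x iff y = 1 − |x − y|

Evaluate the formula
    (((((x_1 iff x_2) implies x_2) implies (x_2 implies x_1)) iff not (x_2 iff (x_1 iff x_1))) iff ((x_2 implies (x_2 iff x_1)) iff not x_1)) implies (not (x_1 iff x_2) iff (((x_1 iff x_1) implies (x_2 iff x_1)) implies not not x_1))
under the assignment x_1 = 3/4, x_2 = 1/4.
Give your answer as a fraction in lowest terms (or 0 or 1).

1

x_1 iff x_2 = 3/4 iff 1/4 = 1/2
(x_1 iff x_2) implies x_2 = 1/2 implies 1/4 = 3/4
x_2 implies x_1 = 1/4 implies 3/4 = 1
((x_1 iff x_2) implies x_2) implies (x_2 implies x_1) = 3/4 implies 1 = 1
x_1 iff x_1 = 3/4 iff 3/4 = 1
x_2 iff (x_1 iff x_1) = 1/4 iff 1 = 1/4
not (x_2 iff (x_1 iff x_1)) = not 1/4 = 3/4
(((x_1 iff x_2) implies x_2) implies (x_2 implies x_1)) iff not (x_2 iff (x_1 iff x_1)) = 1 iff 3/4 = 3/4
x_2 iff x_1 = 1/4 iff 3/4 = 1/2
x_2 implies (x_2 iff x_1) = 1/4 implies 1/2 = 1
not x_1 = not 3/4 = 1/4
(x_2 implies (x_2 iff x_1)) iff not x_1 = 1 iff 1/4 = 1/4
((((x_1 iff x_2) implies x_2) implies (x_2 implies x_1)) iff not (x_2 iff (x_1 iff x_1))) iff ((x_2 implies (x_2 iff x_1)) iff not x_1) = 3/4 iff 1/4 = 1/2
x_1 iff x_2 = 3/4 iff 1/4 = 1/2
not (x_1 iff x_2) = not 1/2 = 1/2
x_1 iff x_1 = 3/4 iff 3/4 = 1
x_2 iff x_1 = 1/4 iff 3/4 = 1/2
(x_1 iff x_1) implies (x_2 iff x_1) = 1 implies 1/2 = 1/2
not x_1 = not 3/4 = 1/4
not not x_1 = not 1/4 = 3/4
((x_1 iff x_1) implies (x_2 iff x_1)) implies not not x_1 = 1/2 implies 3/4 = 1
not (x_1 iff x_2) iff (((x_1 iff x_1) implies (x_2 iff x_1)) implies not not x_1) = 1/2 iff 1 = 1/2
(((((x_1 iff x_2) implies x_2) implies (x_2 implies x_1)) iff not (x_2 iff (x_1 iff x_1))) iff ((x_2 implies (x_2 iff x_1)) iff not x_1)) implies (not (x_1 iff x_2) iff (((x_1 iff x_1) implies (x_2 iff x_1)) implies not not x_1)) = 1/2 implies 1/2 = 1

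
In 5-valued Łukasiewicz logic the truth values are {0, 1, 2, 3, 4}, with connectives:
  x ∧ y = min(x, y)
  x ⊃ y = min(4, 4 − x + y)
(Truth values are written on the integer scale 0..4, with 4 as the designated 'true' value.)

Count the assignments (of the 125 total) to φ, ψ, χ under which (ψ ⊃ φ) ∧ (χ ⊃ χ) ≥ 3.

value 4: 75 assignments (counts)
value 3: 20 assignments (counts)
value 2: 15 assignments
value 1: 10 assignments
value 0: 5 assignments
So 95 of the 125 assignments meet the threshold.

95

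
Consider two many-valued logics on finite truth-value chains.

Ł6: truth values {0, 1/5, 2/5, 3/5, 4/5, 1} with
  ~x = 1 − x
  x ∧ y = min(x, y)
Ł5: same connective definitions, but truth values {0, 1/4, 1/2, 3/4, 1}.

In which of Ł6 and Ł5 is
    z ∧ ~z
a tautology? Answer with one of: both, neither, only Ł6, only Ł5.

In Ł6: at z = 0 the value is 0 — not a tautology.
In Ł5: at z = 0 the value is 0 — not a tautology.

neither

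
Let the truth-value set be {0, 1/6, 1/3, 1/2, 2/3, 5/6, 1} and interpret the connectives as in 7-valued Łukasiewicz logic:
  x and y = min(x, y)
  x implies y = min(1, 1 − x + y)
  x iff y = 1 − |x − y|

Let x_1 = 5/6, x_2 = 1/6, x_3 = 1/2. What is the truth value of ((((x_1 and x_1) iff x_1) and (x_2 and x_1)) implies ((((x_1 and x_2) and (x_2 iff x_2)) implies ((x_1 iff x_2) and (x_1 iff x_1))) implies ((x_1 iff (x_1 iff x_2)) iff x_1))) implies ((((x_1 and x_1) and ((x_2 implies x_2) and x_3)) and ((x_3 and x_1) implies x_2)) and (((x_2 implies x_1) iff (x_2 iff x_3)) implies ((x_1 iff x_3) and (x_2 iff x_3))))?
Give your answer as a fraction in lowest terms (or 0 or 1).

x_1 and x_1 = 5/6 and 5/6 = 5/6
(x_1 and x_1) iff x_1 = 5/6 iff 5/6 = 1
x_2 and x_1 = 1/6 and 5/6 = 1/6
((x_1 and x_1) iff x_1) and (x_2 and x_1) = 1 and 1/6 = 1/6
x_1 and x_2 = 5/6 and 1/6 = 1/6
x_2 iff x_2 = 1/6 iff 1/6 = 1
(x_1 and x_2) and (x_2 iff x_2) = 1/6 and 1 = 1/6
x_1 iff x_2 = 5/6 iff 1/6 = 1/3
x_1 iff x_1 = 5/6 iff 5/6 = 1
(x_1 iff x_2) and (x_1 iff x_1) = 1/3 and 1 = 1/3
((x_1 and x_2) and (x_2 iff x_2)) implies ((x_1 iff x_2) and (x_1 iff x_1)) = 1/6 implies 1/3 = 1
x_1 iff x_2 = 5/6 iff 1/6 = 1/3
x_1 iff (x_1 iff x_2) = 5/6 iff 1/3 = 1/2
(x_1 iff (x_1 iff x_2)) iff x_1 = 1/2 iff 5/6 = 2/3
(((x_1 and x_2) and (x_2 iff x_2)) implies ((x_1 iff x_2) and (x_1 iff x_1))) implies ((x_1 iff (x_1 iff x_2)) iff x_1) = 1 implies 2/3 = 2/3
(((x_1 and x_1) iff x_1) and (x_2 and x_1)) implies ((((x_1 and x_2) and (x_2 iff x_2)) implies ((x_1 iff x_2) and (x_1 iff x_1))) implies ((x_1 iff (x_1 iff x_2)) iff x_1)) = 1/6 implies 2/3 = 1
x_1 and x_1 = 5/6 and 5/6 = 5/6
x_2 implies x_2 = 1/6 implies 1/6 = 1
(x_2 implies x_2) and x_3 = 1 and 1/2 = 1/2
(x_1 and x_1) and ((x_2 implies x_2) and x_3) = 5/6 and 1/2 = 1/2
x_3 and x_1 = 1/2 and 5/6 = 1/2
(x_3 and x_1) implies x_2 = 1/2 implies 1/6 = 2/3
((x_1 and x_1) and ((x_2 implies x_2) and x_3)) and ((x_3 and x_1) implies x_2) = 1/2 and 2/3 = 1/2
x_2 implies x_1 = 1/6 implies 5/6 = 1
x_2 iff x_3 = 1/6 iff 1/2 = 2/3
(x_2 implies x_1) iff (x_2 iff x_3) = 1 iff 2/3 = 2/3
x_1 iff x_3 = 5/6 iff 1/2 = 2/3
x_2 iff x_3 = 1/6 iff 1/2 = 2/3
(x_1 iff x_3) and (x_2 iff x_3) = 2/3 and 2/3 = 2/3
((x_2 implies x_1) iff (x_2 iff x_3)) implies ((x_1 iff x_3) and (x_2 iff x_3)) = 2/3 implies 2/3 = 1
(((x_1 and x_1) and ((x_2 implies x_2) and x_3)) and ((x_3 and x_1) implies x_2)) and (((x_2 implies x_1) iff (x_2 iff x_3)) implies ((x_1 iff x_3) and (x_2 iff x_3))) = 1/2 and 1 = 1/2
((((x_1 and x_1) iff x_1) and (x_2 and x_1)) implies ((((x_1 and x_2) and (x_2 iff x_2)) implies ((x_1 iff x_2) and (x_1 iff x_1))) implies ((x_1 iff (x_1 iff x_2)) iff x_1))) implies ((((x_1 and x_1) and ((x_2 implies x_2) and x_3)) and ((x_3 and x_1) implies x_2)) and (((x_2 implies x_1) iff (x_2 iff x_3)) implies ((x_1 iff x_3) and (x_2 iff x_3)))) = 1 implies 1/2 = 1/2

1/2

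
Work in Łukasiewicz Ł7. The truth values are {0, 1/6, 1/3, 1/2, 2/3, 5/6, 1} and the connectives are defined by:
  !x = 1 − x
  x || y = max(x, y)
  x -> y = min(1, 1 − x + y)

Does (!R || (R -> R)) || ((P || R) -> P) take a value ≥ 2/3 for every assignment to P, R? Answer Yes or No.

At P = 1/3, R = 5/6, for instance:
!R = !5/6 = 1/6
R -> R = 5/6 -> 5/6 = 1
!R || (R -> R) = 1/6 || 1 = 1
P || R = 1/3 || 5/6 = 5/6
(P || R) -> P = 5/6 -> 1/3 = 1/2
(!R || (R -> R)) || ((P || R) -> P) = 1 || 1/2 = 1
and checking the remaining 48 assignments likewise gives ≥ 2/3 in every case.

Yes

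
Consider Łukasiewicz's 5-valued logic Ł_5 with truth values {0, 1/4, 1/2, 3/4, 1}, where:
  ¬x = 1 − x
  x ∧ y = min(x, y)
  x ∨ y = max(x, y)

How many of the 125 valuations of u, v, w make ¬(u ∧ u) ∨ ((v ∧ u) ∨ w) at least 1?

value 1: 49 assignments (counts)
value 3/4: 43 assignments
value 1/2: 25 assignments
value 1/4: 7 assignments
value 0: 1 assignment
So 49 of the 125 assignments meet the threshold.

49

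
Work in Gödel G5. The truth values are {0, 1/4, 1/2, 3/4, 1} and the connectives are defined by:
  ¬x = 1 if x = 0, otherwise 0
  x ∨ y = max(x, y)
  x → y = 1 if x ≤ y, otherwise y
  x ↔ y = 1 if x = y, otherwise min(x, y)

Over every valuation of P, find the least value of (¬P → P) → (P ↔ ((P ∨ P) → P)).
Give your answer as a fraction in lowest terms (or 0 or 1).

1/4

Take P = 1/4:
¬P = ¬1/4 = 0
¬P → P = 0 → 1/4 = 1
P ∨ P = 1/4 ∨ 1/4 = 1/4
(P ∨ P) → P = 1/4 → 1/4 = 1
P ↔ ((P ∨ P) → P) = 1/4 ↔ 1 = 1/4
(¬P → P) → (P ↔ ((P ∨ P) → P)) = 1 → 1/4 = 1/4
No assignment yields a value below 1/4, so this is the minimum.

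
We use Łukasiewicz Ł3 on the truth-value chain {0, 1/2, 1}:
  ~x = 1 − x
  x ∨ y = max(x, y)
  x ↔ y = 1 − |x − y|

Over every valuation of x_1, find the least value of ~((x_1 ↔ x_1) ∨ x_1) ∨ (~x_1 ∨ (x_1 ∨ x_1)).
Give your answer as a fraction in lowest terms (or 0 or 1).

Take x_1 = 1/2:
x_1 ↔ x_1 = 1/2 ↔ 1/2 = 1
(x_1 ↔ x_1) ∨ x_1 = 1 ∨ 1/2 = 1
~((x_1 ↔ x_1) ∨ x_1) = ~1 = 0
~x_1 = ~1/2 = 1/2
x_1 ∨ x_1 = 1/2 ∨ 1/2 = 1/2
~x_1 ∨ (x_1 ∨ x_1) = 1/2 ∨ 1/2 = 1/2
~((x_1 ↔ x_1) ∨ x_1) ∨ (~x_1 ∨ (x_1 ∨ x_1)) = 0 ∨ 1/2 = 1/2
No assignment yields a value below 1/2, so this is the minimum.

1/2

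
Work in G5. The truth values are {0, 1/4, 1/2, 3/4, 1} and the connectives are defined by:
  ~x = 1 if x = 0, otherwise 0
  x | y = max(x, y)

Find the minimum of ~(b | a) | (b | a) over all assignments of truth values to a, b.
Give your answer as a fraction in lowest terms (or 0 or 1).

1/4

Take a = 0, b = 1/4:
b | a = 1/4 | 0 = 1/4
~(b | a) = ~1/4 = 0
b | a = 1/4 | 0 = 1/4
~(b | a) | (b | a) = 0 | 1/4 = 1/4
No assignment yields a value below 1/4, so this is the minimum.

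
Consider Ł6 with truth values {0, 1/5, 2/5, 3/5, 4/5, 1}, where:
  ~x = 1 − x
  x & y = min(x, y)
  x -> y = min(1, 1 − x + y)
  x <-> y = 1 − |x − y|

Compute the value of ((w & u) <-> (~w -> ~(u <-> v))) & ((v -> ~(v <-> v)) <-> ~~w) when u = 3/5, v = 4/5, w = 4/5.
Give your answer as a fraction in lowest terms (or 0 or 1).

w & u = 4/5 & 3/5 = 3/5
~w = ~4/5 = 1/5
u <-> v = 3/5 <-> 4/5 = 4/5
~(u <-> v) = ~4/5 = 1/5
~w -> ~(u <-> v) = 1/5 -> 1/5 = 1
(w & u) <-> (~w -> ~(u <-> v)) = 3/5 <-> 1 = 3/5
v <-> v = 4/5 <-> 4/5 = 1
~(v <-> v) = ~1 = 0
v -> ~(v <-> v) = 4/5 -> 0 = 1/5
~w = ~4/5 = 1/5
~~w = ~1/5 = 4/5
(v -> ~(v <-> v)) <-> ~~w = 1/5 <-> 4/5 = 2/5
((w & u) <-> (~w -> ~(u <-> v))) & ((v -> ~(v <-> v)) <-> ~~w) = 3/5 & 2/5 = 2/5

2/5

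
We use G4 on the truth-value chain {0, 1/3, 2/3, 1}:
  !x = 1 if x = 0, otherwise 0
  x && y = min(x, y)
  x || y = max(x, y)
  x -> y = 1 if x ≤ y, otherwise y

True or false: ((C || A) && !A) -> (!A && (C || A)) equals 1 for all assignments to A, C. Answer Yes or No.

Yes

A = 0, C = 0 ↦ 1
A = 0, C = 1/3 ↦ 1
A = 0, C = 2/3 ↦ 1
A = 0, C = 1 ↦ 1
A = 1/3, C = 0 ↦ 1
A = 1/3, C = 1/3 ↦ 1
A = 1/3, C = 2/3 ↦ 1
A = 1/3, C = 1 ↦ 1
A = 2/3, C = 0 ↦ 1
A = 2/3, C = 1/3 ↦ 1
A = 2/3, C = 2/3 ↦ 1
A = 2/3, C = 1 ↦ 1
A = 1, C = 0 ↦ 1
A = 1, C = 1/3 ↦ 1
A = 1, C = 2/3 ↦ 1
A = 1, C = 1 ↦ 1
Every assignment gives a value ≥ 1.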